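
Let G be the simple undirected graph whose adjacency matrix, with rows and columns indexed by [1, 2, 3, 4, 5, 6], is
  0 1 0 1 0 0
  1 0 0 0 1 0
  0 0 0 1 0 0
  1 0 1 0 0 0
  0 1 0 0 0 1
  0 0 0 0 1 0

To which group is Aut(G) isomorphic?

C_2

The degree sequence is [2, 2, 1, 2, 2, 1]; the two degree-1 vertices 3 and 6 are the ends of a path, so G = P_6. A path has exactly one nontrivial symmetry — reversal — giving Aut(G) of order 2.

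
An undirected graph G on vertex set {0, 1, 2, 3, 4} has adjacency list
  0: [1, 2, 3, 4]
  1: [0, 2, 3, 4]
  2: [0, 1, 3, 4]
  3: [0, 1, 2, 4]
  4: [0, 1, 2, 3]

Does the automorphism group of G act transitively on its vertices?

All 5 vertices are pairwise adjacent: G = K_5. Any permutation of the 5 vertices preserves K_5, so Aut(K_5) = S_5 of order 5! = 120. Under this action every vertex can be carried to every other, so G is vertex-transitive.

Yes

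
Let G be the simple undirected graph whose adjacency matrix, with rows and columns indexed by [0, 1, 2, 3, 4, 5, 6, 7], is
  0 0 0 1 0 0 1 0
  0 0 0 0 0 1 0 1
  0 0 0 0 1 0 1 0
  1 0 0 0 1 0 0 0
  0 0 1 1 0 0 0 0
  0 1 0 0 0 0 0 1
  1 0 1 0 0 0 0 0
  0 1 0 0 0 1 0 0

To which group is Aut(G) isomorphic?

D_3 × D_5

G has two connected components, {0, 2, 3, 4, 6} and {1, 5, 7}; each is 2-regular, so G = C_5 ⊔ C_3. The components are non-isomorphic (different sizes), so Aut(G) = Aut(C_3) × Aut(C_5) = D_3 × D_5 of order 6·10 = 60.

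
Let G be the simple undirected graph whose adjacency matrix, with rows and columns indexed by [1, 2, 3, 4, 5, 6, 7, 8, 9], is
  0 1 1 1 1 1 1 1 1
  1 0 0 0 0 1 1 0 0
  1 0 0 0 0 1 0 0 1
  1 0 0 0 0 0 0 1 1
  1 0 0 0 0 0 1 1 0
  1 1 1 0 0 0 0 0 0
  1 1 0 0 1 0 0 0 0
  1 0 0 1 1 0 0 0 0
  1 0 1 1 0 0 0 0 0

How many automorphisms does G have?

16

Vertex 1 is the unique vertex of degree 8; the remaining 8 vertices each have degree 3 and induce a cycle, so G is the wheel on 9 vertices with hub 1. Every automorphism fixes the hub and acts on the rim 8-cycle, so Aut(G) ≅ Aut(C_8) = D_8 of order 16.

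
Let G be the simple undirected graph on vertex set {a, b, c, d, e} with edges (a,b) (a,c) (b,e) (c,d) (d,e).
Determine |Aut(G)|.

Every vertex has degree 2 and the graph is connected, so G is the 5-cycle C_5. The automorphisms of the 5-cycle are exactly the symmetries of a regular 5-gon: the dihedral group D_5, |D_5| = 10.

10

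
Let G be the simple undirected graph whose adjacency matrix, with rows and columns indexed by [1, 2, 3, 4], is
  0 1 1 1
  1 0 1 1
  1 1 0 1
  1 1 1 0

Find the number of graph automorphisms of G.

24

All 4 vertices are pairwise adjacent: G = K_4. Every bijection on the vertex set is an automorphism of K_4; hence Aut(K_4) ≅ S_4, order 24.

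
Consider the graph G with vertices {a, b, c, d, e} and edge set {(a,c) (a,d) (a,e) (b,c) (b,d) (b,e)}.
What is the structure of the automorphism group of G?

S_2 × S_3

The vertices split by degree into {a, b} (degree 3) and {c, d, e} (degree 2); every edge runs between the two parts, so G is the complete bipartite graph K_{2,3}. The parts have unequal sizes, so no automorphism swaps them; each part is permuted independently, giving S_2 × S_3 of order 2!·3! = 12.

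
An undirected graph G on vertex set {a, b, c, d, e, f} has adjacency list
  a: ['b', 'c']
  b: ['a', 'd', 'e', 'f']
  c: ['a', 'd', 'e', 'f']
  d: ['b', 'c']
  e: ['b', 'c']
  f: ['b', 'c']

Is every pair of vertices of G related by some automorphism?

Automorphisms preserve degree, but G has vertices of degree 2 and vertices of degree 4; no automorphism maps one to the other, so G is not vertex-transitive.

No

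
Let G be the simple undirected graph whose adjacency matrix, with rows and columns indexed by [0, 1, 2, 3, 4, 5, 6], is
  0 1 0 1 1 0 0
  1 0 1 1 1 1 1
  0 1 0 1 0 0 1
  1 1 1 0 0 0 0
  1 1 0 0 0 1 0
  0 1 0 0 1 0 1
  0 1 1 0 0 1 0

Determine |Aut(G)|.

12

Vertex 1 is the unique vertex of degree 6; the remaining 6 vertices each have degree 3 and induce a cycle, so G is the wheel on 7 vertices with hub 1. Every automorphism fixes the hub and acts on the rim 6-cycle, so Aut(G) ≅ Aut(C_6) = D_6 of order 12.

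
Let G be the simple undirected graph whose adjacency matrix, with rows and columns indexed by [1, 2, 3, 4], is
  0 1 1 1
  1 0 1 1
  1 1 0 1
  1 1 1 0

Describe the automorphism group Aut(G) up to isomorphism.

S_4

All 4 vertices are pairwise adjacent: G = K_4. Every bijection on the vertex set is an automorphism of K_4; hence Aut(K_4) ≅ S_4, order 24.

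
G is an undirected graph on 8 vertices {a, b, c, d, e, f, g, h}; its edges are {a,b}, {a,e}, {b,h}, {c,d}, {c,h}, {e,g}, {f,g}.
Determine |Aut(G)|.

The degree sequence is [2, 2, 2, 1, 2, 1, 2, 2]; the two degree-1 vertices d and f are the ends of a path, so G = P_8. A path has exactly one nontrivial symmetry — reversal — giving Aut(G) of order 2.

2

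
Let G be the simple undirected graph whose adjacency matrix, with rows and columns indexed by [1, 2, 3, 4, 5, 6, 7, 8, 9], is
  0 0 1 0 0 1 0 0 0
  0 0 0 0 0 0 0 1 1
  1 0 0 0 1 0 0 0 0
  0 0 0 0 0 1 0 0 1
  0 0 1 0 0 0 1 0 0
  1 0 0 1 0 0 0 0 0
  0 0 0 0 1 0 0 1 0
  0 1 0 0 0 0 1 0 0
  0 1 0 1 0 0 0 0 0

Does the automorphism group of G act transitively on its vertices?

Every vertex has degree 2 and the graph is connected, so G is the 9-cycle C_9. The automorphisms of the 9-cycle are exactly the symmetries of a regular 9-gon: the dihedral group D_9, |D_9| = 18. This group acts transitively on the 9 vertices.

Yes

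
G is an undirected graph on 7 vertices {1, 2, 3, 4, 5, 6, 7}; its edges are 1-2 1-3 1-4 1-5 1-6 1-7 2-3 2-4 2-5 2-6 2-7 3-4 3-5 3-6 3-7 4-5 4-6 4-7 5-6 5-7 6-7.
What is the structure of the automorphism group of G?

the symmetric group on 7 letters

All 7 vertices are pairwise adjacent: G = K_7. Any permutation of the 7 vertices preserves K_7, so Aut(K_7) = S_7 of order 7! = 5040.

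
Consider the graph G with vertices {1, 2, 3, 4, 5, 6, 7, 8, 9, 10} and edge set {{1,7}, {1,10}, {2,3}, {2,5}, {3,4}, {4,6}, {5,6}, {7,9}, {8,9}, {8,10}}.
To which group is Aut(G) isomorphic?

D_5 ≀ Z_2

G has two connected components, {2, 3, 4, 5, 6} and {1, 7, 8, 9, 10}; each is 2-regular, so G = C_5 ⊔ C_5. Aut of a disjoint union of two copies of C_5 is the wreath product D_5 ≀ Z_2, of order 2·10² = 200.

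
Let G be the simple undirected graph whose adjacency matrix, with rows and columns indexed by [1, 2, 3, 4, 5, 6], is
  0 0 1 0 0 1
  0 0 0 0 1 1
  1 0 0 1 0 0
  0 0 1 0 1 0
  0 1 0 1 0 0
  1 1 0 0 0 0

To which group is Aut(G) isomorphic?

D_6

G is 2-regular and connected on 6 vertices, i.e. the cycle C_6. C_6 has 6 rotations and 6 reflections, so Aut(C_6) ≅ D_6 of order 12.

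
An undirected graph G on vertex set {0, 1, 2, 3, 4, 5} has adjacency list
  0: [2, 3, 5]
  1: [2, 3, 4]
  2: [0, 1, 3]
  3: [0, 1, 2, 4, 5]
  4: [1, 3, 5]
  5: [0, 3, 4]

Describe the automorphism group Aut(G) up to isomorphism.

Vertex 3 is the unique vertex of degree 5; the remaining 5 vertices each have degree 3 and induce a cycle, so G is the wheel on 6 vertices with hub 3. Every automorphism fixes the hub and acts on the rim 5-cycle, so Aut(G) ≅ Aut(C_5) = D_5 of order 10.

the dihedral group of order 10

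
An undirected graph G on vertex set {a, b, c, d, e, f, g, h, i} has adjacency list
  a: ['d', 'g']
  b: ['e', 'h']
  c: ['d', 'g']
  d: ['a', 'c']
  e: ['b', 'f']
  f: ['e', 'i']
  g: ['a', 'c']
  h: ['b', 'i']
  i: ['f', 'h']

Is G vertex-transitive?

No

G has two connected components, {b, e, f, h, i} and {a, c, d, g}; each is 2-regular, so G = C_5 ⊔ C_4. The orbit of a under Aut(G) is {a, c, d, g}, which does not contain b, so G is not vertex-transitive.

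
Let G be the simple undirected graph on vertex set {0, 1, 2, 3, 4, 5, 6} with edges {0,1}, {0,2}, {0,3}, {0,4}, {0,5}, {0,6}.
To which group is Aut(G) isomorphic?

Vertex 0 has degree 6 and every other vertex has degree 1, so G is the star K_{1,6} with centre 0. Any automorphism fixes the centre and permutes the 6 leaves freely, so Aut(G) ≅ S_6 of order 6! = 720.

S_6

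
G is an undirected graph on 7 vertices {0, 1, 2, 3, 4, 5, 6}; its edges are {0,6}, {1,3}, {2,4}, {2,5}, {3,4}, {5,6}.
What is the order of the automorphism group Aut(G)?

2

The degree sequence is [1, 1, 2, 2, 2, 2, 2]; the two degree-1 vertices 0 and 1 are the ends of a path, so G = P_7. A path has exactly one nontrivial symmetry — reversal — giving Aut(G) of order 2.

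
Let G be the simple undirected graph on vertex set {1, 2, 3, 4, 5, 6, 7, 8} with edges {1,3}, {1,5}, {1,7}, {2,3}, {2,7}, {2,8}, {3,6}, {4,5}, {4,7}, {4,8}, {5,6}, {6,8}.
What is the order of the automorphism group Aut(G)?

48

G is 3-regular and bipartite on 2^3 = 8 vertices with girth 4; it is the hypercube graph Q_3. The symmetry group of the 3-cube is the hyperoctahedral group B_3 = Z_2 ≀ S_3, of order 2^3·3! = 48.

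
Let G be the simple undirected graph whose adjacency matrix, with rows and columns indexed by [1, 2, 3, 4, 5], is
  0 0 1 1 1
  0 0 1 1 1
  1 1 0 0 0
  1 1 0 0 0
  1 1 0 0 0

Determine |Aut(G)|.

The vertices split by degree into {1, 2} (degree 3) and {3, 4, 5} (degree 2); every edge runs between the two parts, so G is the complete bipartite graph K_{2,3}. The parts have unequal sizes, so no automorphism swaps them; each part is permuted independently, giving S_3 × S_2 of order 3!·2! = 12.

12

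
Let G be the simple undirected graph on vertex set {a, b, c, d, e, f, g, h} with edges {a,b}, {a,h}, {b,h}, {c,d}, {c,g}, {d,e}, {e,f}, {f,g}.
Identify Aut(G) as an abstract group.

D_5 × D_3

G has two connected components, {c, d, e, f, g} and {a, b, h}; each is 2-regular, so G = C_5 ⊔ C_3. The components are non-isomorphic (different sizes), so Aut(G) = Aut(C_5) × Aut(C_3) = D_5 × D_3 of order 10·6 = 60.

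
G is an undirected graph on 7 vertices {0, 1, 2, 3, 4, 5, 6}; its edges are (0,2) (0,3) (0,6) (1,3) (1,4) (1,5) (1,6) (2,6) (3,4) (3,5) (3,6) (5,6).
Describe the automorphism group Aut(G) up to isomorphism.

The degree sequence is [3, 4, 2, 5, 2, 3, 5]. Checking the degree-preserving permutations of the vertex set shows that none except the identity preserves every edge, so Aut(G) is trivial.

the trivial group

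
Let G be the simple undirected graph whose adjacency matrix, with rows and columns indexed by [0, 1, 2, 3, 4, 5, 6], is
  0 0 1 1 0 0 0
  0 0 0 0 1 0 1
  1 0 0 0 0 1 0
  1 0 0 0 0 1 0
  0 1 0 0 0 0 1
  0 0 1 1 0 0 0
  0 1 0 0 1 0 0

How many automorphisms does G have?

48

G has two connected components, {0, 2, 3, 5} and {1, 4, 6}; each is 2-regular, so G = C_4 ⊔ C_3. No automorphism exchanges components of different sizes, hence Aut(G) is the direct product D_3 × D_4, order 48.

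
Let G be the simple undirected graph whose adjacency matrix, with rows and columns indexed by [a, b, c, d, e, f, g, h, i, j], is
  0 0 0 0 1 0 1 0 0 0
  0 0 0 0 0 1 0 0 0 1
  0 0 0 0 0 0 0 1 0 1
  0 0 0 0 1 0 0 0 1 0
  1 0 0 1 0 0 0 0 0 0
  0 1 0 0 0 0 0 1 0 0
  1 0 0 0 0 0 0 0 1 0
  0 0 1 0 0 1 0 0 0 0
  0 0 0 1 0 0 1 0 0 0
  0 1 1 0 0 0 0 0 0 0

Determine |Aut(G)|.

200

G has two connected components, {a, d, e, g, i} and {b, c, f, h, j}; each is 2-regular, so G = C_5 ⊔ C_5. With two isomorphic components, Aut(G) = Aut(C_5) ≀ S_2 = (D_5 × D_5) ⋊ Z_2: permute each cycle by D_5, then optionally swap the two cycles. Order 2·(2·5)² = 200.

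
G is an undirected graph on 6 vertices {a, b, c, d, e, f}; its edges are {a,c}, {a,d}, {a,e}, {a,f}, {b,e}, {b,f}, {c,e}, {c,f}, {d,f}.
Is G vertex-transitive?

No

Automorphisms preserve degree, but G has vertices of degree 2 and vertices of degree 4; no automorphism maps one to the other, so G is not vertex-transitive.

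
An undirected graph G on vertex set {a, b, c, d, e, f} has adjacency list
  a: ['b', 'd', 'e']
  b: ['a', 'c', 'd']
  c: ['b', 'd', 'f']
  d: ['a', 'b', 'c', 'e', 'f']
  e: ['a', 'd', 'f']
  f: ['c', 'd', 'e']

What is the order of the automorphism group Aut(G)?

Vertex d is the unique vertex of degree 5; the remaining 5 vertices each have degree 3 and induce a cycle, so G is the wheel on 6 vertices with hub d. With the hub fixed, the remaining symmetry is that of the rim cycle C_5, giving the dihedral group D_5.

10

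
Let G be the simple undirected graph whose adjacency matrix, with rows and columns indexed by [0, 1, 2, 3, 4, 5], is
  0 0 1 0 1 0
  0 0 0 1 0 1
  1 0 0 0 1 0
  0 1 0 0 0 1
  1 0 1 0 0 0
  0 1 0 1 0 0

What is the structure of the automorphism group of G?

G has two connected components, {0, 2, 4} and {1, 3, 5}; each is 2-regular, so G = C_3 ⊔ C_3. With two isomorphic components, Aut(G) = Aut(C_3) ≀ S_2 = (D_3 × D_3) ⋊ Z_2: permute each cycle by D_3, then optionally swap the two cycles. Order 2·(2·3)² = 72.

D_3 ≀ Z_2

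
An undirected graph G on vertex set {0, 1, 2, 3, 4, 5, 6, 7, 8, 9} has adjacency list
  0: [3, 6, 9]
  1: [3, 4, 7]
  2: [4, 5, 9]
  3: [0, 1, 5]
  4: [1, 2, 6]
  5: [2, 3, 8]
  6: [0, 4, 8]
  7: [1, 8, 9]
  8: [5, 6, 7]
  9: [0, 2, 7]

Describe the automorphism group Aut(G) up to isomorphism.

G is 3-regular on 10 vertices with no triangles and no 4-cycles (girth 5): this is the Petersen graph. It is a classical fact that the Petersen graph has automorphism group S_5 (order 120), arising from its description as the Kneser graph K(5,2).

S_5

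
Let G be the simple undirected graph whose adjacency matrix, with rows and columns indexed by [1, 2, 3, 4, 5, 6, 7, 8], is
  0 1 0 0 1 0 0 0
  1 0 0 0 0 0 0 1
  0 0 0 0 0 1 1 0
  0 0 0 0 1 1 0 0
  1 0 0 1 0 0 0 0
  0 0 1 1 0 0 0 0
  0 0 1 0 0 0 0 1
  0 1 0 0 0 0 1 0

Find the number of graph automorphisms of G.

G is 2-regular and connected on 8 vertices, i.e. the cycle C_8. C_8 has 8 rotations and 8 reflections, so Aut(C_8) ≅ D_8 of order 16.

16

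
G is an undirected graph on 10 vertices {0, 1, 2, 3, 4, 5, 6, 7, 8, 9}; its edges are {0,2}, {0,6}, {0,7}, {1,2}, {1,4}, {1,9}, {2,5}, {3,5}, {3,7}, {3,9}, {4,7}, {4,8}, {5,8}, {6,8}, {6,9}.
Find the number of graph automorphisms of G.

G is 3-regular on 10 vertices with no triangles and no 4-cycles (girth 5): this is the Petersen graph. Viewing the Petersen graph as the Kneser graph K(5,2) — vertices are 2-subsets of {1,…,5}, edges join disjoint pairs — its automorphisms are exactly the permutations of the 5-element set, so Aut ≅ S_5 of order 120.

120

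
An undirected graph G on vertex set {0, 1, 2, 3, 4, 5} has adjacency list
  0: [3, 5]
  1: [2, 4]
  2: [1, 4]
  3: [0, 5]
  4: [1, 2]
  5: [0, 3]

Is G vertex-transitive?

Yes

G has two connected components, {1, 2, 4} and {0, 3, 5}; each is 2-regular, so G = C_3 ⊔ C_3. Aut of a disjoint union of two copies of C_3 is the wreath product D_3 ≀ Z_2, of order 2·6² = 72. Under this action every vertex can be carried to every other, so G is vertex-transitive.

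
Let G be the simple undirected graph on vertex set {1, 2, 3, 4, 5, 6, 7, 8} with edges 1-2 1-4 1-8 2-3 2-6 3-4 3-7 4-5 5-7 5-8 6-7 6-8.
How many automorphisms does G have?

G is 3-regular and bipartite on 2^3 = 8 vertices with girth 4; it is the hypercube graph Q_3. Aut(Q_3) consists of the signed permutations of the 3 coordinate axes: 3! permutations times 2^3 sign flips, so |Aut| = 2^3·3! = 48.

48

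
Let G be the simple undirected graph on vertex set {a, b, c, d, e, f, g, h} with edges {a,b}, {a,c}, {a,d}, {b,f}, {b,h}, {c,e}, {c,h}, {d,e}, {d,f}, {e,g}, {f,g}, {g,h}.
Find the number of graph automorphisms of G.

G is 3-regular and bipartite on 2^3 = 8 vertices with girth 4; it is the hypercube graph Q_3. The symmetry group of the 3-cube is the hyperoctahedral group B_3 = Z_2 ≀ S_3, of order 2^3·3! = 48.

48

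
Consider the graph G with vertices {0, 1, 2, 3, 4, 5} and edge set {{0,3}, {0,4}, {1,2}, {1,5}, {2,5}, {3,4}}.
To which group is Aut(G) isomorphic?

(D_3 × D_3) ⋊ Z_2

G has two connected components, {1, 2, 5} and {0, 3, 4}; each is 2-regular, so G = C_3 ⊔ C_3. With two isomorphic components, Aut(G) = Aut(C_3) ≀ S_2 = (D_3 × D_3) ⋊ Z_2: permute each cycle by D_3, then optionally swap the two cycles. Order 2·(2·3)² = 72.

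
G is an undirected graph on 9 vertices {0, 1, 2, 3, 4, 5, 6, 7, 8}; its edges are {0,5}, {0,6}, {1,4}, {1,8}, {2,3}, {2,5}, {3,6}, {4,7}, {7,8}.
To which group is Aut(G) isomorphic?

D_4 × D_5

G has two connected components, {0, 2, 3, 5, 6} and {1, 4, 7, 8}; each is 2-regular, so G = C_5 ⊔ C_4. The components are non-isomorphic (different sizes), so Aut(G) = Aut(C_4) × Aut(C_5) = D_4 × D_5 of order 8·10 = 80.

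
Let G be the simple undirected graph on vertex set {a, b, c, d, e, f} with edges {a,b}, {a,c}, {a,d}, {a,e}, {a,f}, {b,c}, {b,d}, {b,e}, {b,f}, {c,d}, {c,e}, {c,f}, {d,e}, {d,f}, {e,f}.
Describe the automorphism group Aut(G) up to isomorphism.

the symmetric group on 6 letters

Every vertex has degree 5, so G is the complete graph K_6. Every bijection on the vertex set is an automorphism of K_6; hence Aut(K_6) ≅ S_6, order 720.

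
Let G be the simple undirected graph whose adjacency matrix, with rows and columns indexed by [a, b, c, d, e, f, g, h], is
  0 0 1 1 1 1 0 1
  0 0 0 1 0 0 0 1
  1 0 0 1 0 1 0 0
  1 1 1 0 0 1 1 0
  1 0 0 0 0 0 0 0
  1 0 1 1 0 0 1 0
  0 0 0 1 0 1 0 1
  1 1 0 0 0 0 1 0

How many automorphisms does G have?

Degrees alone do not determine every vertex (e.g. a and d both have degree 5), but their neighbour-degree multisets differ: N(a) has degrees [1, 3, 3, 4, 5] while N(d) has degrees [2, 3, 3, 4, 5]. Repeating this refinement separates all vertices, so the only automorphism is the identity.

1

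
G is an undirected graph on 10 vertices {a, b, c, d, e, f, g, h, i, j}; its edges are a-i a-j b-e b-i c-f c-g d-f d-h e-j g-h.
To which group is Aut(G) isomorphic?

G has two connected components, {a, b, e, i, j} and {c, d, f, g, h}; each is 2-regular, so G = C_5 ⊔ C_5. Aut of a disjoint union of two copies of C_5 is the wreath product D_5 ≀ Z_2, of order 2·10² = 200.

(D_5 × D_5) ⋊ Z_2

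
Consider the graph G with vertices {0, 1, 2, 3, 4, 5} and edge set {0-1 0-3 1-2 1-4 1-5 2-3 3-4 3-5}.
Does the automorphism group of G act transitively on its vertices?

No

Automorphisms preserve degree, but G has vertices of degree 2 and vertices of degree 4; no automorphism maps one to the other, so G is not vertex-transitive.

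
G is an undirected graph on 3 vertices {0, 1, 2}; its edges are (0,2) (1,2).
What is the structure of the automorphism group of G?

the cyclic group of order 2

The degree sequence is [1, 1, 2]; the two degree-1 vertices 0 and 1 are the ends of a path, so G = P_3. A path has exactly one nontrivial symmetry — reversal — giving Aut(G) of order 2.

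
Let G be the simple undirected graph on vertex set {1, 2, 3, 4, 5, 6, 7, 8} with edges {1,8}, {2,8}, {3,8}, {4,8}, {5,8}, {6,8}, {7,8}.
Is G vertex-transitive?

No

Vertex 8 is the only vertex of degree 7, so every automorphism fixes it; G is not vertex-transitive.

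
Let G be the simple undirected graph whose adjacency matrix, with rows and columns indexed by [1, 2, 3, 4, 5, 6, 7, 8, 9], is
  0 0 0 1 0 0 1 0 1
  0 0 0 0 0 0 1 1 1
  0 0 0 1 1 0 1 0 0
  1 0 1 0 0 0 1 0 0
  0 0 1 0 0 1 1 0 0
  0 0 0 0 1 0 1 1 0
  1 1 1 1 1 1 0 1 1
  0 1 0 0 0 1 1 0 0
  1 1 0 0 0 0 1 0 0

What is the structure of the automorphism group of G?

Vertex 7 is the unique vertex of degree 8; the remaining 8 vertices each have degree 3 and induce a cycle, so G is the wheel on 9 vertices with hub 7. Every automorphism fixes the hub and acts on the rim 8-cycle, so Aut(G) ≅ Aut(C_8) = D_8 of order 16.

D_8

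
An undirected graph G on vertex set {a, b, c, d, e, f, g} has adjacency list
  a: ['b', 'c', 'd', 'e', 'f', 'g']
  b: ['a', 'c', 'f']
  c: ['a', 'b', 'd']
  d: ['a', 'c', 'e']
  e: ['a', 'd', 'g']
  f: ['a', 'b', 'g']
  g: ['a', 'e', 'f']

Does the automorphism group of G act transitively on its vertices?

Vertex a is the only vertex of degree 6, so every automorphism fixes it; G is not vertex-transitive.

No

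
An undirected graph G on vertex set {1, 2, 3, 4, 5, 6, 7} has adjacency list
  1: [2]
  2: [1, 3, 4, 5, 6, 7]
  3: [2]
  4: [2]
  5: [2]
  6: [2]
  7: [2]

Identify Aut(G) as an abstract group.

Vertex 2 has degree 6 and every other vertex has degree 1, so G is the star K_{1,6} with centre 2. Any automorphism fixes the centre and permutes the 6 leaves freely, so Aut(G) ≅ S_6 of order 6! = 720.

the symmetric group on 6 letters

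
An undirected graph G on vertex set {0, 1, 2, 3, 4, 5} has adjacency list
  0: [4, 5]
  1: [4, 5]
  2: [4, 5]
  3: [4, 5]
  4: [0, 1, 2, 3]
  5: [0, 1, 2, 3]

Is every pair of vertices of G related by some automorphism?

No

Automorphisms preserve degree, but G has vertices of degree 2 and vertices of degree 4; no automorphism maps one to the other, so G is not vertex-transitive.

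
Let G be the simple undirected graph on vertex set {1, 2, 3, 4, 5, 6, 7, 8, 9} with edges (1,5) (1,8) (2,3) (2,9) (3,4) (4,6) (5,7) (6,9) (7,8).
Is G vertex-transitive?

No

G has two connected components, {2, 3, 4, 6, 9} and {1, 5, 7, 8}; each is 2-regular, so G = C_5 ⊔ C_4. The orbit of 1 under Aut(G) is {1, 5, 7, 8}, which does not contain 2, so G is not vertex-transitive.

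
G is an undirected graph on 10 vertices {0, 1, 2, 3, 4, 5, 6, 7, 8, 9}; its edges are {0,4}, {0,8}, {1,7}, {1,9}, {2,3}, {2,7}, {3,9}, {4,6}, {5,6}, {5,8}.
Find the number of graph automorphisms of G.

200

G has two connected components, {1, 2, 3, 7, 9} and {0, 4, 5, 6, 8}; each is 2-regular, so G = C_5 ⊔ C_5. With two isomorphic components, Aut(G) = Aut(C_5) ≀ S_2 = (D_5 × D_5) ⋊ Z_2: permute each cycle by D_5, then optionally swap the two cycles. Order 2·(2·5)² = 200.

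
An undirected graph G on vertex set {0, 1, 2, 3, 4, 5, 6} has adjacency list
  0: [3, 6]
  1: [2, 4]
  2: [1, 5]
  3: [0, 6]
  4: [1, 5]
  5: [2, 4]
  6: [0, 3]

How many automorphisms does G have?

G has two connected components, {1, 2, 4, 5} and {0, 3, 6}; each is 2-regular, so G = C_4 ⊔ C_3. The components are non-isomorphic (different sizes), so Aut(G) = Aut(C_4) × Aut(C_3) = D_4 × D_3 of order 8·6 = 48.

48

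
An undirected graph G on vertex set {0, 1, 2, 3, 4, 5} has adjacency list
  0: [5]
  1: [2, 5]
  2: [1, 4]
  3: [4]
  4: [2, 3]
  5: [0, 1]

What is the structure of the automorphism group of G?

the cyclic group of order 2

The degree sequence is [1, 2, 2, 1, 2, 2]; the two degree-1 vertices 0 and 3 are the ends of a path, so G = P_6. The only nontrivial automorphism of a path is the end-to-end reflection, so Aut(G) ≅ Z_2.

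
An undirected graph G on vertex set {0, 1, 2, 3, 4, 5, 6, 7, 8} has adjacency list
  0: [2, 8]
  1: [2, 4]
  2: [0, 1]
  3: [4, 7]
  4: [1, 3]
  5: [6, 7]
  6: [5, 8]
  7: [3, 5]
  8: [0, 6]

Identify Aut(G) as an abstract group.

the dihedral group of order 18

Every vertex has degree 2 and the graph is connected, so G is the 9-cycle C_9. C_9 has 9 rotations and 9 reflections, so Aut(C_9) ≅ D_9 of order 18.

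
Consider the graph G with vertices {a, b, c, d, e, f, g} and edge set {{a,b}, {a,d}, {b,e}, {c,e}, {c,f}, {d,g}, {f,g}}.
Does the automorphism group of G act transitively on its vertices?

Yes

Every vertex has degree 2 and the graph is connected, so G is the 7-cycle C_7. The automorphisms of the 7-cycle are exactly the symmetries of a regular 7-gon: the dihedral group D_7, |D_7| = 14. Under this action every vertex can be carried to every other, so G is vertex-transitive.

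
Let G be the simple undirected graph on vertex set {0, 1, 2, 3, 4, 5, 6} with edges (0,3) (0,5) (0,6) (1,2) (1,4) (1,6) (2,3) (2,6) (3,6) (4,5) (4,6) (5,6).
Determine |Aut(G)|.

12

Vertex 6 is the unique vertex of degree 6; the remaining 6 vertices each have degree 3 and induce a cycle, so G is the wheel on 7 vertices with hub 6. With the hub fixed, the remaining symmetry is that of the rim cycle C_6, giving the dihedral group D_6.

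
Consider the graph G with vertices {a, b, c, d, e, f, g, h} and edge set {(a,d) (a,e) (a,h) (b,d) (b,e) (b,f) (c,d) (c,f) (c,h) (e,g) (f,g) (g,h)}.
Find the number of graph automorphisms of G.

48

G is 3-regular and bipartite on 2^3 = 8 vertices with girth 4; it is the hypercube graph Q_3. The symmetry group of the 3-cube is the hyperoctahedral group B_3 = Z_2 ≀ S_3, of order 2^3·3! = 48.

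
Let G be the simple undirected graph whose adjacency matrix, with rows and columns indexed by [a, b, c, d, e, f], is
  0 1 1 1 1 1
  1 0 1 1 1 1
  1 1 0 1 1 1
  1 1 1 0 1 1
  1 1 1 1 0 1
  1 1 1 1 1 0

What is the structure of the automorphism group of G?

S_6

All 6 vertices are pairwise adjacent: G = K_6. Any permutation of the 6 vertices preserves K_6, so Aut(K_6) = S_6 of order 6! = 720.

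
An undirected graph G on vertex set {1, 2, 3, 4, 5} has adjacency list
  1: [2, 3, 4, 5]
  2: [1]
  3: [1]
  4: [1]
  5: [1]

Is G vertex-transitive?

Vertex 1 is the only vertex of degree 4, so every automorphism fixes it; G is not vertex-transitive.

No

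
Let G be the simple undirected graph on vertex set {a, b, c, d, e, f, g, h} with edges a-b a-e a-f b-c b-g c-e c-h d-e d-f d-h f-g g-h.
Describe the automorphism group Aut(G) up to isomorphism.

the hyperoctahedral group B_3

G is 3-regular and bipartite on 2^3 = 8 vertices with girth 4; it is the hypercube graph Q_3. Aut(Q_3) consists of the signed permutations of the 3 coordinate axes: 3! permutations times 2^3 sign flips, so |Aut| = 2^3·3! = 48.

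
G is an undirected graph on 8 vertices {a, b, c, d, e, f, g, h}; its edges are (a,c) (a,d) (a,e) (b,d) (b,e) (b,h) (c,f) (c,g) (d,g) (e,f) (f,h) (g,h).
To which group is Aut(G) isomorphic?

Z_2^3 ⋊ S_3

G is 3-regular and bipartite on 2^3 = 8 vertices with girth 4; it is the hypercube graph Q_3. The symmetry group of the 3-cube is the hyperoctahedral group B_3 = Z_2 ≀ S_3, of order 2^3·3! = 48.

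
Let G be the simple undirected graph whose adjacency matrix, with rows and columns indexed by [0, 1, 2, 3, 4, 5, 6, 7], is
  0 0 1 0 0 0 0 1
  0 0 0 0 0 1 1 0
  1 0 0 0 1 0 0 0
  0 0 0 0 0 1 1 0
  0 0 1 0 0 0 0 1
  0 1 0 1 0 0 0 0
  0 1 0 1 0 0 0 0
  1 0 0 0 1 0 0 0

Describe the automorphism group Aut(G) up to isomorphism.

G has two connected components, {1, 3, 5, 6} and {0, 2, 4, 7}; each is 2-regular, so G = C_4 ⊔ C_4. With two isomorphic components, Aut(G) = Aut(C_4) ≀ S_2 = (D_4 × D_4) ⋊ Z_2: permute each cycle by D_4, then optionally swap the two cycles. Order 2·(2·4)² = 128.

D_4 ≀ Z_2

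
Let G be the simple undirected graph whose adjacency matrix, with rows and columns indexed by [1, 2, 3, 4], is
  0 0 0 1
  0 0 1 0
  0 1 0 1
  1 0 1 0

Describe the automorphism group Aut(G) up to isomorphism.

C_2

The degree sequence is [1, 1, 2, 2]; the two degree-1 vertices 1 and 2 are the ends of a path, so G = P_4. The only nontrivial automorphism of a path is the end-to-end reflection, so Aut(G) ≅ Z_2.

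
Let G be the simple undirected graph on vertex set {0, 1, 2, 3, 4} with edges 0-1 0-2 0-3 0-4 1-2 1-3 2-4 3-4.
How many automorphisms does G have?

Vertex 0 is the unique vertex of degree 4; the remaining 4 vertices each have degree 3 and induce a cycle, so G is the wheel on 5 vertices with hub 0. Every automorphism fixes the hub and acts on the rim 4-cycle, so Aut(G) ≅ Aut(C_4) = D_4 of order 8.

8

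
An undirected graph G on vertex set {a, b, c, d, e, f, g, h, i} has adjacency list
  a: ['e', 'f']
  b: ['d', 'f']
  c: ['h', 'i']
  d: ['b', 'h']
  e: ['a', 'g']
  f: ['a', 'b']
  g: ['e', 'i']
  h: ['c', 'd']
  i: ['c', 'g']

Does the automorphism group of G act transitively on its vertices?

G is 2-regular and connected on 9 vertices, i.e. the cycle C_9. The automorphisms of the 9-cycle are exactly the symmetries of a regular 9-gon: the dihedral group D_9, |D_9| = 18. Under this action every vertex can be carried to every other, so G is vertex-transitive.

Yes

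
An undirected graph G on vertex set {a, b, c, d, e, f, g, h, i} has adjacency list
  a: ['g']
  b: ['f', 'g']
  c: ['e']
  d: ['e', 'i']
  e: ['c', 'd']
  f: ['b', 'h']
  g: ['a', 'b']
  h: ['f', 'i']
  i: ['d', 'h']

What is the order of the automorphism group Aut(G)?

2

The degree sequence is [1, 2, 1, 2, 2, 2, 2, 2, 2]; the two degree-1 vertices a and c are the ends of a path, so G = P_9. The only nontrivial automorphism of a path is the end-to-end reflection, so Aut(G) ≅ Z_2.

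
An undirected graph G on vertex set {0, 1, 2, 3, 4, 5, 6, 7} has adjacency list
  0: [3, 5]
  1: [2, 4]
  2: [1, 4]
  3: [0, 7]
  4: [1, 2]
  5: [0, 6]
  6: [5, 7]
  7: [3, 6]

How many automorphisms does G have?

60

G has two connected components, {0, 3, 5, 6, 7} and {1, 2, 4}; each is 2-regular, so G = C_5 ⊔ C_3. The components are non-isomorphic (different sizes), so Aut(G) = Aut(C_3) × Aut(C_5) = D_3 × D_5 of order 6·10 = 60.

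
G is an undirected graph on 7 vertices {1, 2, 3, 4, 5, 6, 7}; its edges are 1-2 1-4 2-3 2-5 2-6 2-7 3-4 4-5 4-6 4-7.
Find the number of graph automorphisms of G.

240

The vertices split by degree into {2, 4} (degree 5) and {1, 3, 5, 6, 7} (degree 2); every edge runs between the two parts, so G is the complete bipartite graph K_{2,5}. The parts have unequal sizes, so no automorphism swaps them; each part is permuted independently, giving S_2 × S_5 of order 2!·5! = 240.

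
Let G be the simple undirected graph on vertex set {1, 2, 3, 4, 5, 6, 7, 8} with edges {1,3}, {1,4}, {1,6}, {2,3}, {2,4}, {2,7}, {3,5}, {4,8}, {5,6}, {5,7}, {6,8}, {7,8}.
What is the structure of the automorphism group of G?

the hyperoctahedral group B_3

G is 3-regular and bipartite on 2^3 = 8 vertices with girth 4; it is the hypercube graph Q_3. The symmetry group of the 3-cube is the hyperoctahedral group B_3 = Z_2 ≀ S_3, of order 2^3·3! = 48.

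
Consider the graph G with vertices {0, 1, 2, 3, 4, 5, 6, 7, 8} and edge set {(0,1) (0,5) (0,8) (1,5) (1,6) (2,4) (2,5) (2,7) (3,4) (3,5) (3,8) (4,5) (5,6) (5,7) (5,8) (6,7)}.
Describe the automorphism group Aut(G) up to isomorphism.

the dihedral group of order 16

Vertex 5 is the unique vertex of degree 8; the remaining 8 vertices each have degree 3 and induce a cycle, so G is the wheel on 9 vertices with hub 5. With the hub fixed, the remaining symmetry is that of the rim cycle C_8, giving the dihedral group D_8.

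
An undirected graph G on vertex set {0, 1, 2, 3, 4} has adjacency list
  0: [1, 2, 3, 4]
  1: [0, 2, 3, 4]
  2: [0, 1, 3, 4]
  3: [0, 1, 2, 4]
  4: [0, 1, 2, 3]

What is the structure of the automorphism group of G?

S_5

All 5 vertices are pairwise adjacent: G = K_5. Every bijection on the vertex set is an automorphism of K_5; hence Aut(K_5) ≅ S_5, order 120.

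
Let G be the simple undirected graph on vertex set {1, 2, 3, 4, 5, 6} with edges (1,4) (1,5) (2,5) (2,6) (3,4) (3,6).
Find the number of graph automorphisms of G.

12

Every vertex has degree 2 and the graph is connected, so G is the 6-cycle C_6. The automorphisms of the 6-cycle are exactly the symmetries of a regular 6-gon: the dihedral group D_6, |D_6| = 12.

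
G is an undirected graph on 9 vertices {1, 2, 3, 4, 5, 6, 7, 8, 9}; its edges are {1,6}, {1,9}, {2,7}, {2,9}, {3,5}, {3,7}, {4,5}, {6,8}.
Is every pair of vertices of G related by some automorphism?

No

Automorphisms preserve degree, but G has vertices of degree 1 and vertices of degree 2; no automorphism maps one to the other, so G is not vertex-transitive.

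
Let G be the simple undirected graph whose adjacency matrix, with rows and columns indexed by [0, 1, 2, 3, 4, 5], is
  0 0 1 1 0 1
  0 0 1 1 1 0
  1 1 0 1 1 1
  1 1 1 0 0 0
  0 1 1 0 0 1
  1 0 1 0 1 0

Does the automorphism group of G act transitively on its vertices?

No

Vertex 2 is the only vertex of degree 5, so every automorphism fixes it; G is not vertex-transitive.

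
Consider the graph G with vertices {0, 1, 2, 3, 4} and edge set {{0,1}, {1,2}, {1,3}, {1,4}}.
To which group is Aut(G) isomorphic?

Vertex 1 has degree 4 and every other vertex has degree 1, so G is the star K_{1,4} with centre 1. Any automorphism fixes the centre and permutes the 4 leaves freely, so Aut(G) ≅ S_4 of order 4! = 24.

the symmetric group on 4 letters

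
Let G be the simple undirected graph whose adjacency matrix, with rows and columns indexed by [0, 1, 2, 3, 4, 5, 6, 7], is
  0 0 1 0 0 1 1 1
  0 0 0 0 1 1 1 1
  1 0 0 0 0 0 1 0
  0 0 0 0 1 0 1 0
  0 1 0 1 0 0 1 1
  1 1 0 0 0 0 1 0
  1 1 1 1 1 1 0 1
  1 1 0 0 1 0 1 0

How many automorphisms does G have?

The degree sequence is [4, 4, 2, 2, 4, 3, 7, 4]. Checking the degree-preserving permutations of the vertex set shows that none except the identity preserves every edge, so Aut(G) is trivial.

1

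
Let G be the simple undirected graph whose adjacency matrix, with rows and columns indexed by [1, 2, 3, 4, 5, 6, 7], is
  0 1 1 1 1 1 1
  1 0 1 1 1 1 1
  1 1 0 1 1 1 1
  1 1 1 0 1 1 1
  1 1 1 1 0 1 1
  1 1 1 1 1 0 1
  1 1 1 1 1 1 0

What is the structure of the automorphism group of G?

Every vertex has degree 6, so G is the complete graph K_7. Any permutation of the 7 vertices preserves K_7, so Aut(K_7) = S_7 of order 7! = 5040.

S_7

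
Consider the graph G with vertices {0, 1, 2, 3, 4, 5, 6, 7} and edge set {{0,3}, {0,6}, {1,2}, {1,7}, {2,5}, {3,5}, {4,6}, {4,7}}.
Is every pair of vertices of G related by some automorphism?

Every vertex has degree 2 and the graph is connected, so G is the 8-cycle C_8. C_8 has 8 rotations and 8 reflections, so Aut(C_8) ≅ D_8 of order 16. This group acts transitively on the 8 vertices.

Yes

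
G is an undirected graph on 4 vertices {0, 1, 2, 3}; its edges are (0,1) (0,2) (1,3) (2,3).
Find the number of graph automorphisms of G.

8

G is 2-regular and connected on 4 vertices, i.e. the cycle C_4. C_4 has 4 rotations and 4 reflections, so Aut(C_4) ≅ D_4 of order 8.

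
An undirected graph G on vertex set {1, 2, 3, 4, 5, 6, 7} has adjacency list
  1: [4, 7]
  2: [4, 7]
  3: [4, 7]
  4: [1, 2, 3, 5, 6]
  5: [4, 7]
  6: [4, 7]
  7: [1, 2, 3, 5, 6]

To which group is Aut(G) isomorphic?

The vertices split by degree into {4, 7} (degree 5) and {1, 2, 3, 5, 6} (degree 2); every edge runs between the two parts, so G is the complete bipartite graph K_{2,5}. The parts have unequal sizes, so no automorphism swaps them; each part is permuted independently, giving S_2 × S_5 of order 2!·5! = 240.

S_2 × S_5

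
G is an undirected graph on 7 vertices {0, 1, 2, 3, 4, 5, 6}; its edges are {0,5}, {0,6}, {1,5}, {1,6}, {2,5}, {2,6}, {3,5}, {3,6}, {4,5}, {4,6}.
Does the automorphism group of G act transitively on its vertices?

No

Automorphisms preserve degree, but G has vertices of degree 2 and vertices of degree 5; no automorphism maps one to the other, so G is not vertex-transitive.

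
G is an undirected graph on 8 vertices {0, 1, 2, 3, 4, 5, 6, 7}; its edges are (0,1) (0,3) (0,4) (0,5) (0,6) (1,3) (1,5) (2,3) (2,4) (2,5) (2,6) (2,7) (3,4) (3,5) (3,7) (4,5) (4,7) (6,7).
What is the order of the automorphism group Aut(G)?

1

Degrees alone do not determine every vertex (e.g. 0 and 2 both have degree 5), but their neighbour-degree multisets differ: N(0) has degrees [3, 3, 5, 5, 6] while N(2) has degrees [3, 4, 5, 5, 6]. Repeating this refinement separates all vertices, so the only automorphism is the identity.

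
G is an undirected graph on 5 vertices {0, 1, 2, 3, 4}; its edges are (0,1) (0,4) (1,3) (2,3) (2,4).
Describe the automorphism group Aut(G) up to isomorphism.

G is 2-regular and connected on 5 vertices, i.e. the cycle C_5. C_5 has 5 rotations and 5 reflections, so Aut(C_5) ≅ D_5 of order 10.

the dihedral group of order 10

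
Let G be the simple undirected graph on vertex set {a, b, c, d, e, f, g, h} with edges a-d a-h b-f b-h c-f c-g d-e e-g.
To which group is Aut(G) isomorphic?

Every vertex has degree 2 and the graph is connected, so G is the 8-cycle C_8. The automorphisms of the 8-cycle are exactly the symmetries of a regular 8-gon: the dihedral group D_8, |D_8| = 16.

the dihedral group of order 16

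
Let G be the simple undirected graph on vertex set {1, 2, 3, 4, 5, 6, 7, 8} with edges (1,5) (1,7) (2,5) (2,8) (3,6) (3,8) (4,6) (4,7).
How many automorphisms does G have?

G is 2-regular and connected on 8 vertices, i.e. the cycle C_8. C_8 has 8 rotations and 8 reflections, so Aut(C_8) ≅ D_8 of order 16.

16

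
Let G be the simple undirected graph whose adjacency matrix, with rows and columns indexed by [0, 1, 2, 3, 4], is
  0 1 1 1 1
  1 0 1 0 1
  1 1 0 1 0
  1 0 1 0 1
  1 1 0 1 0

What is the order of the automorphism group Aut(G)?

8

Vertex 0 is the unique vertex of degree 4; the remaining 4 vertices each have degree 3 and induce a cycle, so G is the wheel on 5 vertices with hub 0. Every automorphism fixes the hub and acts on the rim 4-cycle, so Aut(G) ≅ Aut(C_4) = D_4 of order 8.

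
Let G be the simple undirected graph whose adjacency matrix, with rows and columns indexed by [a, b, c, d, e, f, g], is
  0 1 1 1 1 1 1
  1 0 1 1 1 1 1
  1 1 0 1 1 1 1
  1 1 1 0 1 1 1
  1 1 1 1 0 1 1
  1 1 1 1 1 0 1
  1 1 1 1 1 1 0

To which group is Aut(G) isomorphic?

Every vertex has degree 6, so G is the complete graph K_7. Any permutation of the 7 vertices preserves K_7, so Aut(K_7) = S_7 of order 7! = 5040.

the symmetric group on 7 letters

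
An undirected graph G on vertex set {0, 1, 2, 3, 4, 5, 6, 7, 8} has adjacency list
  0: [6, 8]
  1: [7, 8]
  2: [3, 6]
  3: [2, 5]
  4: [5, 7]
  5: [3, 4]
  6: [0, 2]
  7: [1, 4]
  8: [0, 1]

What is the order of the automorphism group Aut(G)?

18

Every vertex has degree 2 and the graph is connected, so G is the 9-cycle C_9. The automorphisms of the 9-cycle are exactly the symmetries of a regular 9-gon: the dihedral group D_9, |D_9| = 18.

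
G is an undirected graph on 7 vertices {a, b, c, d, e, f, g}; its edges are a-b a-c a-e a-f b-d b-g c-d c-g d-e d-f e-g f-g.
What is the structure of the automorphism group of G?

S_4 × S_3

The vertices split by degree into {a, d, g} (degree 4) and {b, c, e, f} (degree 3); every edge runs between the two parts, so G is the complete bipartite graph K_{3,4}. The parts have unequal sizes, so no automorphism swaps them; each part is permuted independently, giving S_4 × S_3 of order 4!·3! = 144.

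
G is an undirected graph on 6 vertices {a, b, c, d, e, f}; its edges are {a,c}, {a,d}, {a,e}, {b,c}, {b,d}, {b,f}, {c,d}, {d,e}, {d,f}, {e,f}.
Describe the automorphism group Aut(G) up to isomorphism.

Vertex d is the unique vertex of degree 5; the remaining 5 vertices each have degree 3 and induce a cycle, so G is the wheel on 6 vertices with hub d. Every automorphism fixes the hub and acts on the rim 5-cycle, so Aut(G) ≅ Aut(C_5) = D_5 of order 10.

D_5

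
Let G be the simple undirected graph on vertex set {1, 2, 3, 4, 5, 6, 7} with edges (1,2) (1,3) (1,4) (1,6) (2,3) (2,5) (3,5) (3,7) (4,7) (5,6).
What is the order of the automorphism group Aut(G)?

1

The degree sequence is [4, 3, 4, 2, 3, 2, 2]. Checking the degree-preserving permutations of the vertex set shows that none except the identity preserves every edge, so Aut(G) is trivial.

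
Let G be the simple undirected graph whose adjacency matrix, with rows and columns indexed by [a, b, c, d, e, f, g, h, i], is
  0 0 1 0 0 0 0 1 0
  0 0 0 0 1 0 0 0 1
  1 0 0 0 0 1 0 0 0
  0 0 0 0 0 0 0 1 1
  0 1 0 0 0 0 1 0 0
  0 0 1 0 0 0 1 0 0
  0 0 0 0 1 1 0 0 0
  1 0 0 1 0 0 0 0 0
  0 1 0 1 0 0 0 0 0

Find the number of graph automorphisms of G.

G is 2-regular and connected on 9 vertices, i.e. the cycle C_9. C_9 has 9 rotations and 9 reflections, so Aut(C_9) ≅ D_9 of order 18.

18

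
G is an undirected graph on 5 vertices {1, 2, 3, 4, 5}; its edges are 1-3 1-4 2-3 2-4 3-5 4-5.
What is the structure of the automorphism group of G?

The vertices split by degree into {3, 4} (degree 3) and {1, 2, 5} (degree 2); every edge runs between the two parts, so G is the complete bipartite graph K_{2,3}. Automorphisms preserve the bipartition setwise (since the parts differ in size) and act as S_2 × S_3 within it; |Aut| = 12.

S_2 × S_3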